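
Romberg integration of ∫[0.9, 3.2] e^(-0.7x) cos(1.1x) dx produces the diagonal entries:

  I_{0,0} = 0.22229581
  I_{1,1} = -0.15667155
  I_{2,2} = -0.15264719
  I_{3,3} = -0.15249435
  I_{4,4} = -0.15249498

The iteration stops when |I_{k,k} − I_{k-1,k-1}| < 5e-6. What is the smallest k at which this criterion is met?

k = 4

|I_{1,1} − I_{0,0}| = 0.37896736 ≥ 5e-6
|I_{2,2} − I_{1,1}| = 0.00402436 ≥ 5e-6
|I_{3,3} − I_{2,2}| = 0.00015284 ≥ 5e-6
|I_{4,4} − I_{3,3}| = 0.00000063 < 5e-6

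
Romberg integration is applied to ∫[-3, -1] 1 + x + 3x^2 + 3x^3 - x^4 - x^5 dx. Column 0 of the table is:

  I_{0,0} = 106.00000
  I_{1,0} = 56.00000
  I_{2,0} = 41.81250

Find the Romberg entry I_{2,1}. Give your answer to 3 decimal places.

I_{2,1} = (4·41.81250 − 56.00000) / 3 = 37.08333

37.083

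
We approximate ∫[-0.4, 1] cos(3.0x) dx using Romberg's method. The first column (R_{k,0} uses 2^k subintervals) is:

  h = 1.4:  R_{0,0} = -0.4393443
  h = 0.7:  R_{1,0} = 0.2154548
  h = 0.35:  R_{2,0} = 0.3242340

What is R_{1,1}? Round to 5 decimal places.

R_{1,1} = (4·0.2154548 − (-0.4393443)) / 3 = 0.4337212

0.43372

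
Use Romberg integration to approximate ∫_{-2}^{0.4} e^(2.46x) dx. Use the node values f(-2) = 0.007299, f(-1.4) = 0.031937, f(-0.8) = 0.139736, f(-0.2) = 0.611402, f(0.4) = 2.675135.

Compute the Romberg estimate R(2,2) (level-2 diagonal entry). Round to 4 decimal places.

1.0944

R(0,0) (trapezoid, 1 panel, h=2.4000): 3.218921
R(1,0) (trapezoid, 2 panels, h=1.2000): 1.777144
R(2,0) (trapezoid, 4 panels, h=0.6000): 1.274575
R(1,1) = 1.777144 + (1.777144 − 3.218921)/3 = 1.296552
R(2,1) = 1.274575 + (1.274575 − 1.777144)/3 = 1.107052
R(2,2) = 1.107052 + (1.107052 − 1.296552)/15 = 1.094419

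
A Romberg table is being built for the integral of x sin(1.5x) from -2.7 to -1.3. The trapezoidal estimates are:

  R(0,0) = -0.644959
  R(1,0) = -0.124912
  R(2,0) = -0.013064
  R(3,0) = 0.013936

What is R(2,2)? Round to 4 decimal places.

Richardson extrapolation on the trapezoidal column (denominator 4−1=3):
R(1,1) = (4·(-0.124912) − (-0.644959)) / 3 = 0.048437
R(2,1) = (4·(-0.013064) − (-0.124912)) / 3 = 0.024219
R(2,2) = (16·0.024219 − 0.048437) / 15 = 0.022604

0.0226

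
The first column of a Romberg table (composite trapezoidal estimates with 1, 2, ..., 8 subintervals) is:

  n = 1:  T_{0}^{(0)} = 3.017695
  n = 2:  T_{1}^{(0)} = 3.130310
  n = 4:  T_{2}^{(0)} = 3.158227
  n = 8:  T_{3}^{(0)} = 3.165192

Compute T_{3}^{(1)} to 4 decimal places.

Richardson extrapolation on the trapezoidal column (denominator 4−1=3):
T_{3}^{(1)} = 3.165192 + (3.165192 − 3.158227)/3 = 3.167514

3.1675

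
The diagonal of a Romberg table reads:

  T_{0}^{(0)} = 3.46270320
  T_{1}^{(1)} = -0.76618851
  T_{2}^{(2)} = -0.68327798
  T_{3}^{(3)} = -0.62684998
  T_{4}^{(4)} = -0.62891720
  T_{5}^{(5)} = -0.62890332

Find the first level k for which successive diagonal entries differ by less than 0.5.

k = 2

|T_{1}^{(1)} − T_{0}^{(0)}| = 4.22889171 ≥ 0.5
|T_{2}^{(2)} − T_{1}^{(1)}| = 0.08291053 < 0.5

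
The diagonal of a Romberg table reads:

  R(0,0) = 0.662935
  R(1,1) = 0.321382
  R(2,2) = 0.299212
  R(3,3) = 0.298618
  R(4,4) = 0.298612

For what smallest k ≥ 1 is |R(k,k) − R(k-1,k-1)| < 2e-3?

k = 3

|R(1,1) − R(0,0)| = 0.341553 ≥ 2e-3
|R(2,2) − R(1,1)| = 0.022170 ≥ 2e-3
|R(3,3) − R(2,2)| = 0.000594 < 2e-3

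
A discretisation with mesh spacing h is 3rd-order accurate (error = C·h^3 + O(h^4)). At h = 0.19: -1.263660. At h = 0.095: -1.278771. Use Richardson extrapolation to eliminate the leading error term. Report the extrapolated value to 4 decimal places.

Extrapolated value = (8·A(h/2) − A(h)) / (8 − 1)
= (8·(-1.278771) − (-1.263660)) / 7
= -8.966508 / 7 = -1.280930

-1.2809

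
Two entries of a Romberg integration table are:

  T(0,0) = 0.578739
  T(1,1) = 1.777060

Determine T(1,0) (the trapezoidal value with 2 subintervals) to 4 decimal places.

1.4775

From T(1,1) = (4·T(1,0) − T(0,0))/3, solve for T(1,0):
4·T(1,0) = 3·1.777060 + 0.578739 = 5.909919
T(1,0) = 1.477480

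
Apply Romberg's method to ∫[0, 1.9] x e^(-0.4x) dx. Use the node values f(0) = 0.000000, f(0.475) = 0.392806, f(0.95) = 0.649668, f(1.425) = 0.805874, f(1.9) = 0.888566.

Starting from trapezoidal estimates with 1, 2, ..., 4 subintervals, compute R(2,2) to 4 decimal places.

1.1057

R(0,0) (trapezoid, 1 panel, h=1.9000): 0.844138
R(1,0) (trapezoid, 2 panels, h=0.9500): 1.039253
R(2,0) (trapezoid, 4 panels, h=0.4750): 1.089000
R(1,1) = 1.039253 + (1.039253 − 0.844138)/3 = 1.104291
R(2,1) = 1.089000 + (1.089000 − 1.039253)/3 = 1.105582
R(2,2) = 1.105582 + (1.105582 − 1.104291)/15 = 1.105668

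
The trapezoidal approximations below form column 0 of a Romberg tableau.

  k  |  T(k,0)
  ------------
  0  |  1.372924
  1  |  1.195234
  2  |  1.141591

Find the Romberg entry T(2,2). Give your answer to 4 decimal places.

T(1,1) = (4·1.195234 − 1.372924) / 3 = 1.136004
T(2,1) = 1.141591 + (1.141591 − 1.195234)/3 = 1.123710
T(2,2) = 1.123710 + (1.123710 − 1.136004)/15 = 1.122890
(Column j=1 coincides with Simpson's rule on the same nodes.)

1.1229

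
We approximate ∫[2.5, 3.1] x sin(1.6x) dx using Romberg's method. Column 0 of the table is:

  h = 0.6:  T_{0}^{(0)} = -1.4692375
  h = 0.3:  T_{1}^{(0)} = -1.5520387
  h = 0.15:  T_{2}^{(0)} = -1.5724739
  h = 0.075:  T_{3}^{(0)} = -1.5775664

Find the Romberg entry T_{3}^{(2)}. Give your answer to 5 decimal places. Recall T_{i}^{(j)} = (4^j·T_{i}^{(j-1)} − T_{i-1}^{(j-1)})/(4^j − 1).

-1.57926

Richardson extrapolation on the trapezoidal column (denominator 4−1=3):
T_{2}^{(1)} = -1.5724739 + (-1.5724739 − (-1.5520387))/3 = -1.5792856
T_{3}^{(1)} = -1.5775664 + (-1.5775664 − (-1.5724739))/3 = -1.5792639
T_{3}^{(2)} = -1.5792639 + (-1.5792639 − (-1.5792856))/15 = -1.5792625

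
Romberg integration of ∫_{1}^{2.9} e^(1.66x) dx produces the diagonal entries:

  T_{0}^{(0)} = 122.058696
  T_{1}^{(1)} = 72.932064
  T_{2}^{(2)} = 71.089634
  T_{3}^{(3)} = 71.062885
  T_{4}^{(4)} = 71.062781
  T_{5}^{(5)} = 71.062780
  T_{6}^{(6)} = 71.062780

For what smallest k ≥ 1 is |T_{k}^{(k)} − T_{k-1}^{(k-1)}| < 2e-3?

k = 4

|T_{1}^{(1)} − T_{0}^{(0)}| = 49.126632 ≥ 2e-3
|T_{2}^{(2)} − T_{1}^{(1)}| = 1.842430 ≥ 2e-3
|T_{3}^{(3)} − T_{2}^{(2)}| = 0.026749 ≥ 2e-3
|T_{4}^{(4)} − T_{3}^{(3)}| = 0.000104 < 2e-3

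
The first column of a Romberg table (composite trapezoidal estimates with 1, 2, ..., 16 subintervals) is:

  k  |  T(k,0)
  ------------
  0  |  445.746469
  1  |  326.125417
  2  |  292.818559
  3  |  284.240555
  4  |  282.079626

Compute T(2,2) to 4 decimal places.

281.4139

Richardson extrapolation on the trapezoidal column (denominator 4−1=3):
T(1,1) = 326.125417 + (326.125417 − 445.746469)/3 = 286.251733
T(2,1) = (4·292.818559 − 326.125417) / 3 = 281.716273
T(2,2) = (16·281.716273 − 286.251733) / 15 = 281.413909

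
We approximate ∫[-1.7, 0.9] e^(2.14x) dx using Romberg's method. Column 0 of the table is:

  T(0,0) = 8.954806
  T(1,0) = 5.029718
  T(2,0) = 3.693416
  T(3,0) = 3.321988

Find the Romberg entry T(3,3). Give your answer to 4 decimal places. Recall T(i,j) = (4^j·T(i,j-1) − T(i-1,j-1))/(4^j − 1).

Richardson extrapolation on the trapezoidal column (denominator 4−1=3):
T(1,1) = (4·5.029718 − 8.954806) / 3 = 3.721355
T(2,1) = (4·3.693416 − 5.029718) / 3 = 3.247982
T(3,1) = (4·3.321988 − 3.693416) / 3 = 3.198179
T(2,2) = 3.247982 + (3.247982 − 3.721355)/15 = 3.216424
T(3,2) = 3.198179 + (3.198179 − 3.247982)/15 = 3.194859
T(3,3) = 3.194859 + (3.194859 − 3.216424)/63 = 3.194517

3.1945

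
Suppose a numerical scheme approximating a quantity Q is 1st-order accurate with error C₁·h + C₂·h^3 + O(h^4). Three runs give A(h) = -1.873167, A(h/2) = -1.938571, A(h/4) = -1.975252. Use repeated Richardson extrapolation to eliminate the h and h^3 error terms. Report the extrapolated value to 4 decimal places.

-2.0131

First eliminate the h term (factor 2^1 = 2):
  B₁ = (2·(-1.938571) − (-1.873167))/1 = -2.003975
  B₂ = (2·(-1.975252) − (-1.938571))/1 = -2.011933
Then eliminate the h^3 term (factor 2^3 = 8):
  (8·(-2.011933) − (-2.003975))/7 = -2.013070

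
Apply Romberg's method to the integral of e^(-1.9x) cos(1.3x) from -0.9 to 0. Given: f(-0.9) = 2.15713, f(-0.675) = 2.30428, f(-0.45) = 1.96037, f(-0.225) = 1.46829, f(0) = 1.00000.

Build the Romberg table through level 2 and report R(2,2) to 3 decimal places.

R(0,0) (trapezoid, 1 panel, h=0.9000): 1.42071
R(1,0) (trapezoid, 2 panels, h=0.4500): 1.59252
R(2,0) (trapezoid, 4 panels, h=0.2250): 1.64509
R(1,1) = 1.59252 + (1.59252 − 1.42071)/3 = 1.64979
R(2,1) = 1.64509 + (1.64509 − 1.59252)/3 = 1.66261
R(2,2) = 1.66261 + (1.66261 − 1.64979)/15 = 1.66346

1.663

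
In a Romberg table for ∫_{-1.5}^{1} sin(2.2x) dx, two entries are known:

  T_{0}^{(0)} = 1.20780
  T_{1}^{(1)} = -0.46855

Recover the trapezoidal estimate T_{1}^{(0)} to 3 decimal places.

-0.049

From T_{1}^{(1)} = (4·T_{1}^{(0)} − T_{0}^{(0)})/3, solve for T_{1}^{(0)}:
4·T_{1}^{(0)} = 3·(-0.46855) + 1.20780 = -0.19785
T_{1}^{(0)} = -0.04946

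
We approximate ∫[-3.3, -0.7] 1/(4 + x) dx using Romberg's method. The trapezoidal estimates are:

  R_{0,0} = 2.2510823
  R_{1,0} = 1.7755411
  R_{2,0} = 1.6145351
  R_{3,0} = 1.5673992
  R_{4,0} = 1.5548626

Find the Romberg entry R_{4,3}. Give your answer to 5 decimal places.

Richardson extrapolation on the trapezoidal column (denominator 4−1=3):
R_{2,1} = 1.6145351 + (1.6145351 − 1.7755411)/3 = 1.5608664
R_{3,1} = 1.5673992 + (1.5673992 − 1.6145351)/3 = 1.5516872
R_{4,1} = (4·1.5548626 − 1.5673992) / 3 = 1.5506837
R_{3,2} = 1.5516872 + (1.5516872 − 1.5608664)/15 = 1.5510753
R_{4,2} = 1.5506837 + (1.5506837 − 1.5516872)/15 = 1.5506168
R_{4,3} = 1.5506168 + (1.5506168 − 1.5510753)/63 = 1.5506095
(Column j=1 coincides with Simpson's rule on the same nodes.)

1.55061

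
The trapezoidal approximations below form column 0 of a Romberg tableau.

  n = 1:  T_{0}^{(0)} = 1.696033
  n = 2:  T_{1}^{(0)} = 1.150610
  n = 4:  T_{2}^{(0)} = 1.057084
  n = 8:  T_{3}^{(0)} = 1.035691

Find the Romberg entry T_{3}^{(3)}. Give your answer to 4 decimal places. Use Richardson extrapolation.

1.0287

Richardson extrapolation on the trapezoidal column (denominator 4−1=3):
T_{1}^{(1)} = (4·1.150610 − 1.696033) / 3 = 0.968802
T_{2}^{(1)} = (4·1.057084 − 1.150610) / 3 = 1.025909
T_{3}^{(1)} = (4·1.035691 − 1.057084) / 3 = 1.028560
T_{2}^{(2)} = (16·1.025909 − 0.968802) / 15 = 1.029716
T_{3}^{(2)} = 1.028560 + (1.028560 − 1.025909)/15 = 1.028737
T_{3}^{(3)} = (64·1.028737 − 1.029716) / 63 = 1.028721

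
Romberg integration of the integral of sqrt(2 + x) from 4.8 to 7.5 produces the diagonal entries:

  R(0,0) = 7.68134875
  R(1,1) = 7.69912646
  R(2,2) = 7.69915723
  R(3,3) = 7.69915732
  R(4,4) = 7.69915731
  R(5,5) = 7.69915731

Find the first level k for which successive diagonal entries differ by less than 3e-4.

k = 2

|R(1,1) − R(0,0)| = 0.01777771 ≥ 3e-4
|R(2,2) − R(1,1)| = 0.00003077 < 3e-4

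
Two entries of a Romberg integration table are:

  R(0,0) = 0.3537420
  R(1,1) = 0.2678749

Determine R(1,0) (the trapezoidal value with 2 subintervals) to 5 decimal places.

From R(1,1) = (4·R(1,0) − R(0,0))/3, solve for R(1,0):
4·R(1,0) = 3·0.2678749 + 0.3537420 = 1.1573667
R(1,0) = 0.2893417

0.28934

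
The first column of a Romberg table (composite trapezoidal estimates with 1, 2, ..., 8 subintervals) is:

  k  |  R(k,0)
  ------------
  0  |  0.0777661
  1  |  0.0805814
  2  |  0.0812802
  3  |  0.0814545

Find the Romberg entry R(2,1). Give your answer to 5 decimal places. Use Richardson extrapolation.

0.08151

Richardson extrapolation on the trapezoidal column (denominator 4−1=3):
R(2,1) = (4·0.0812802 − 0.0805814) / 3 = 0.0815131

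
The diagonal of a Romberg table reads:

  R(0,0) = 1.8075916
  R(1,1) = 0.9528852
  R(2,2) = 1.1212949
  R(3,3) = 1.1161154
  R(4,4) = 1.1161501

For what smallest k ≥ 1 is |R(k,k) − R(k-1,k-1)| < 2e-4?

|R(1,1) − R(0,0)| = 0.8547064 ≥ 2e-4
|R(2,2) − R(1,1)| = 0.1684097 ≥ 2e-4
|R(3,3) − R(2,2)| = 0.0051795 ≥ 2e-4
|R(4,4) − R(3,3)| = 0.0000347 < 2e-4

k = 4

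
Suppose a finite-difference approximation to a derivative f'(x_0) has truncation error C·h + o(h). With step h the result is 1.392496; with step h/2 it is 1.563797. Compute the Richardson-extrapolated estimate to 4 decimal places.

1.7351

Extrapolated value = (2·A(h/2) − A(h)) / (2 − 1)
= (2·1.563797 − 1.392496) / 1
= 1.735098 / 1 = 1.735098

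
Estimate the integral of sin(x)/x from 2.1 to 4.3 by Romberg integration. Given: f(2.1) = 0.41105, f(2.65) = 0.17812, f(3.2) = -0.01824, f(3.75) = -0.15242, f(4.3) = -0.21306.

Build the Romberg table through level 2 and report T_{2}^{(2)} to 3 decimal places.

T_{0}^{(0)} (trapezoid, 1 panel, h=2.2000): 0.21779
T_{1}^{(0)} (trapezoid, 2 panels, h=1.1000): 0.08883
T_{2}^{(0)} (trapezoid, 4 panels, h=0.5500): 0.05855
T_{1}^{(1)} = 0.08883 + (0.08883 − 0.21779)/3 = 0.04584
T_{2}^{(1)} = 0.05855 + (0.05855 − 0.08883)/3 = 0.04846
T_{2}^{(2)} = 0.04846 + (0.04846 − 0.04584)/15 = 0.04863

0.049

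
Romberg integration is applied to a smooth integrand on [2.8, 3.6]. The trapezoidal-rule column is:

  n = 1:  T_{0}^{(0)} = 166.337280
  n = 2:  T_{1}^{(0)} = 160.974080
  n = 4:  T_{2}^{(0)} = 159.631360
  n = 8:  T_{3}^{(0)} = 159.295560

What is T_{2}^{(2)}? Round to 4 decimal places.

159.1836

T_{1}^{(1)} = (4·160.974080 − 166.337280) / 3 = 159.186347
T_{2}^{(1)} = (4·159.631360 − 160.974080) / 3 = 159.183787
T_{2}^{(2)} = 159.183787 + (159.183787 − 159.186347)/15 = 159.183616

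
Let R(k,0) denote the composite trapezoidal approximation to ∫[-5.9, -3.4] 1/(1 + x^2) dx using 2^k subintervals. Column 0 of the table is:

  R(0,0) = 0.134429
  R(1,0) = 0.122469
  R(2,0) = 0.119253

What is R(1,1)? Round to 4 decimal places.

0.1185

Richardson extrapolation on the trapezoidal column (denominator 4−1=3):
R(1,1) = (4·0.122469 − 0.134429) / 3 = 0.118482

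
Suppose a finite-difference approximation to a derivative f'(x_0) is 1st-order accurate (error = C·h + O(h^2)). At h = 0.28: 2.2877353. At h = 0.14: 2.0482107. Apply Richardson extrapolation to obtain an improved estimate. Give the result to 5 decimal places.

The leading error scales as h; refining by a factor of 2 reduces it by 2^1 = 2.
Extrapolated value = (2·A(h/2) − A(h)) / (2 − 1)
= (2·2.0482107 − 2.2877353) / 1
= 1.8086861 / 1 = 1.8086861

1.80869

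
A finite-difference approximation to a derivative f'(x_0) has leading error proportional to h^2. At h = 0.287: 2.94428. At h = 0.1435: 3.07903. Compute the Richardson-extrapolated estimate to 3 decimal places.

The leading error scales as h^2; refining by a factor of 2 reduces it by 2^2 = 4.
Extrapolated value = (4·A(h/2) − A(h)) / (4 − 1)
= (4·3.07903 − 2.94428) / 3
= 9.37184 / 3 = 3.12395

3.124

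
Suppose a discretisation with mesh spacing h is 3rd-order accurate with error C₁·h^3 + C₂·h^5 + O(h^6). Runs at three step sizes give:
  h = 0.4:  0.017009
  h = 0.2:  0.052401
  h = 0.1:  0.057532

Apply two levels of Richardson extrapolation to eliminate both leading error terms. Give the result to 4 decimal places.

First eliminate the h^3 term (factor 2^3 = 8):
  B₁ = (8·0.052401 − 0.017009)/7 = 0.057457
  B₂ = (8·0.057532 − 0.052401)/7 = 0.058265
Then eliminate the h^5 term (factor 2^5 = 32):
  (32·0.058265 − 0.057457)/31 = 0.058291

0.0583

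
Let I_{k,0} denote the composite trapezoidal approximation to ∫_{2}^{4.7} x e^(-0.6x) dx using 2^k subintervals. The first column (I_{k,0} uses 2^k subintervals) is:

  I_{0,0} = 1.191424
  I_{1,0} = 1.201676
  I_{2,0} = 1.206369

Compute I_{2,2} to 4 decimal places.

1.2081

Richardson extrapolation on the trapezoidal column (denominator 4−1=3):
I_{1,1} = (4·1.201676 − 1.191424) / 3 = 1.205093
I_{2,1} = 1.206369 + (1.206369 − 1.201676)/3 = 1.207933
I_{2,2} = (16·1.207933 − 1.205093) / 15 = 1.208122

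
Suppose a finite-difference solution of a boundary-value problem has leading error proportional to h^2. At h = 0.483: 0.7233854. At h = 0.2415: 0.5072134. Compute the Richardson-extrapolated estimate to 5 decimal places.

0.43516

The leading error scales as h^2; refining by a factor of 2 reduces it by 2^2 = 4.
Extrapolated value = (4·A(h/2) − A(h)) / (4 − 1)
= (4·0.5072134 − 0.7233854) / 3
= 1.3054682 / 3 = 0.4351561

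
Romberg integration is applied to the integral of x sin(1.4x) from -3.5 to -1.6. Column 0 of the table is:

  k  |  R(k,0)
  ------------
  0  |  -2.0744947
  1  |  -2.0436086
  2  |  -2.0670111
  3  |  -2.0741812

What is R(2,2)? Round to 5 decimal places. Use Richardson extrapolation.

R(1,1) = -2.0436086 + (-2.0436086 − (-2.0744947))/3 = -2.0333132
R(2,1) = -2.0670111 + (-2.0670111 − (-2.0436086))/3 = -2.0748119
R(2,2) = (16·(-2.0748119) − (-2.0333132)) / 15 = -2.0775785

-2.07758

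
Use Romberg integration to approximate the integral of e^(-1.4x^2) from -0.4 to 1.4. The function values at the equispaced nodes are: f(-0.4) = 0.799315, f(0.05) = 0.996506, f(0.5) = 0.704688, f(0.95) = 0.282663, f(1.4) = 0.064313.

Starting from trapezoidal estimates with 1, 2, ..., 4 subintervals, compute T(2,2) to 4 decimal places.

1.1087

T(0,0) (trapezoid, 1 panel, h=1.8000): 0.777265
T(1,0) (trapezoid, 2 panels, h=0.9000): 1.022852
T(2,0) (trapezoid, 4 panels, h=0.4500): 1.087052
T(1,1) = 1.022852 + (1.022852 − 0.777265)/3 = 1.104714
T(2,1) = 1.087052 + (1.087052 − 1.022852)/3 = 1.108452
T(2,2) = 1.108452 + (1.108452 − 1.104714)/15 = 1.108701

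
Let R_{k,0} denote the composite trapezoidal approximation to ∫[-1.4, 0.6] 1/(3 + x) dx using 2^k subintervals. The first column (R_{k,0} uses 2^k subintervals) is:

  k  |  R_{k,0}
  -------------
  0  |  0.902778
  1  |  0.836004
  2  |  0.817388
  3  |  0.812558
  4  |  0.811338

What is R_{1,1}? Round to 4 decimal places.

R_{1,1} = 0.836004 + (0.836004 − 0.902778)/3 = 0.813746

0.8137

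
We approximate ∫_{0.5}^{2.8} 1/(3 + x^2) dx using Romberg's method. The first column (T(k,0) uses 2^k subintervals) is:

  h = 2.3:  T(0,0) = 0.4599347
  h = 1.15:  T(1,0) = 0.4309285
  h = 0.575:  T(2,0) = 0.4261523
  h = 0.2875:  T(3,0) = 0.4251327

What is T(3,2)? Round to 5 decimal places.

0.42481

T(2,1) = (4·0.4261523 − 0.4309285) / 3 = 0.4245602
T(3,1) = 0.4251327 + (0.4251327 − 0.4261523)/3 = 0.4247928
T(3,2) = 0.4247928 + (0.4247928 − 0.4245602)/15 = 0.4248083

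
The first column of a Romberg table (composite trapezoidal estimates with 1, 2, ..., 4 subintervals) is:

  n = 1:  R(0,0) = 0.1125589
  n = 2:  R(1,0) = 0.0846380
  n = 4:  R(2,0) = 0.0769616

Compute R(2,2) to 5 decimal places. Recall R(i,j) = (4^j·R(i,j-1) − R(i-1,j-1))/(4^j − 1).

0.07434

Richardson extrapolation on the trapezoidal column (denominator 4−1=3):
R(1,1) = (4·0.0846380 − 0.1125589) / 3 = 0.0753310
R(2,1) = 0.0769616 + (0.0769616 − 0.0846380)/3 = 0.0744028
R(2,2) = (16·0.0744028 − 0.0753310) / 15 = 0.0743409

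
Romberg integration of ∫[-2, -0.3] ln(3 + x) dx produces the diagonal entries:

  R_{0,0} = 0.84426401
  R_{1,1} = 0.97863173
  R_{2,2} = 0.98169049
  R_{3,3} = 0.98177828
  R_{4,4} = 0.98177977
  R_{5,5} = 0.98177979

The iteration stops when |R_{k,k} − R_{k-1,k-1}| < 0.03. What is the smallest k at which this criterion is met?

|R_{1,1} − R_{0,0}| = 0.13436772 ≥ 0.03
|R_{2,2} − R_{1,1}| = 0.00305876 < 0.03

k = 2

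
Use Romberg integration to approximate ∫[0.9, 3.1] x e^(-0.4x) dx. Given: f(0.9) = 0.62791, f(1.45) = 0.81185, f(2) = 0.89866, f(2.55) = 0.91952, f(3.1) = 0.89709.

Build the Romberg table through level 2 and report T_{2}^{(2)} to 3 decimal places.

1.879

T_{0}^{(0)} (trapezoid, 1 panel, h=2.2000): 1.67750
T_{1}^{(0)} (trapezoid, 2 panels, h=1.1000): 1.82728
T_{2}^{(0)} (trapezoid, 4 panels, h=0.5500): 1.86589
T_{1}^{(1)} = 1.82728 + (1.82728 − 1.67750)/3 = 1.87721
T_{2}^{(1)} = 1.86589 + (1.86589 − 1.82728)/3 = 1.87876
T_{2}^{(2)} = 1.87876 + (1.87876 − 1.87721)/15 = 1.87886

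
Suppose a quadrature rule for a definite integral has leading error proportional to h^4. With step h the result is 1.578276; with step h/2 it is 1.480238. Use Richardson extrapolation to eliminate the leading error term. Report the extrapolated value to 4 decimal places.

Extrapolated value = (16·A(h/2) − A(h)) / (16 − 1)
= (16·1.480238 − 1.578276) / 15
= 22.105532 / 15 = 1.473702

1.4737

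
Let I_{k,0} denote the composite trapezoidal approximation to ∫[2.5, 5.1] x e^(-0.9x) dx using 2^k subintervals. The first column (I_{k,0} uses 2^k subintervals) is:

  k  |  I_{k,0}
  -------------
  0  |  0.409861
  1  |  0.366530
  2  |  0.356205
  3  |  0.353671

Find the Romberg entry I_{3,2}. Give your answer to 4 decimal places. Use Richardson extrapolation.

Richardson extrapolation on the trapezoidal column (denominator 4−1=3):
I_{2,1} = (4·0.356205 − 0.366530) / 3 = 0.352763
I_{3,1} = 0.353671 + (0.353671 − 0.356205)/3 = 0.352826
I_{3,2} = (16·0.352826 − 0.352763) / 15 = 0.352830

0.3528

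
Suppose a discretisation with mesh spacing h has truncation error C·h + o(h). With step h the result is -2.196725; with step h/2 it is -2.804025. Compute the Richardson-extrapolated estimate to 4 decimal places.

Extrapolated value = (2·A(h/2) − A(h)) / (2 − 1)
= (2·(-2.804025) − (-2.196725)) / 1
= -3.411325 / 1 = -3.411325

-3.4113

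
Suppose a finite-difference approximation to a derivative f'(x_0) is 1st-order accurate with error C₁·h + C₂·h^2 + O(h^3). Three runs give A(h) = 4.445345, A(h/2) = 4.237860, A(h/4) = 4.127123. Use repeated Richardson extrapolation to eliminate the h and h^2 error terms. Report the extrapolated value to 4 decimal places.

First eliminate the h term (factor 2^1 = 2):
  B₁ = (2·4.237860 − 4.445345)/1 = 4.030375
  B₂ = (2·4.127123 − 4.237860)/1 = 4.016386
Then eliminate the h^2 term (factor 2^2 = 4):
  (4·4.016386 − 4.030375)/3 = 4.011723

4.0117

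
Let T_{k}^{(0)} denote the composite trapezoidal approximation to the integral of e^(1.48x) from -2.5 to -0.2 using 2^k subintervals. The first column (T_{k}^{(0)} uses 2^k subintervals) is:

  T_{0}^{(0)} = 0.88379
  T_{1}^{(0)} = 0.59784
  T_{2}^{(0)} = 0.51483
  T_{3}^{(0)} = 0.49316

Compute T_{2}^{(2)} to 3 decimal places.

0.486

Richardson extrapolation on the trapezoidal column (denominator 4−1=3):
T_{1}^{(1)} = (4·0.59784 − 0.88379) / 3 = 0.50252
T_{2}^{(1)} = 0.51483 + (0.51483 − 0.59784)/3 = 0.48716
T_{2}^{(2)} = 0.48716 + (0.48716 − 0.50252)/15 = 0.48614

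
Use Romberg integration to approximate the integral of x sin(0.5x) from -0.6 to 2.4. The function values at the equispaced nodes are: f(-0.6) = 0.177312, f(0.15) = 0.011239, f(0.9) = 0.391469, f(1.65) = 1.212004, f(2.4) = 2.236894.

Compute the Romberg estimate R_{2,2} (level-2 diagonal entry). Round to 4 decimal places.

R_{0,0} (trapezoid, 1 panel, h=3.0000): 3.621309
R_{1,0} (trapezoid, 2 panels, h=1.5000): 2.397858
R_{2,0} (trapezoid, 4 panels, h=0.7500): 2.116361
R_{1,1} = 2.397858 + (2.397858 − 3.621309)/3 = 1.990041
R_{2,1} = 2.116361 + (2.116361 − 2.397858)/3 = 2.022529
R_{2,2} = 2.022529 + (2.022529 − 1.990041)/15 = 2.024695

2.0247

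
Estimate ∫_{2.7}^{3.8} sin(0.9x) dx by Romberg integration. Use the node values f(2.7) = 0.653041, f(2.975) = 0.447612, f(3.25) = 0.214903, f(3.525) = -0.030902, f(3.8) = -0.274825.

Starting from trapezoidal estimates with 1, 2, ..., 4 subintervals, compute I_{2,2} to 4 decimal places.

0.2269

I_{0,0} (trapezoid, 1 panel, h=1.1000): 0.208019
I_{1,0} (trapezoid, 2 panels, h=0.5500): 0.222206
I_{2,0} (trapezoid, 4 panels, h=0.2750): 0.225698
I_{1,1} = 0.222206 + (0.222206 − 0.208019)/3 = 0.226935
I_{2,1} = 0.225698 + (0.225698 − 0.222206)/3 = 0.226862
I_{2,2} = 0.226862 + (0.226862 − 0.226935)/15 = 0.226857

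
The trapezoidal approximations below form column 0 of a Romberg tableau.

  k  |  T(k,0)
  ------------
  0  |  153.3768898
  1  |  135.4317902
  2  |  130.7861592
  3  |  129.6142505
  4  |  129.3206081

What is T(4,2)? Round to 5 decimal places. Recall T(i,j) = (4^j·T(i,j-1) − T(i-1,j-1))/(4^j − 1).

T(3,1) = 129.6142505 + (129.6142505 − 130.7861592)/3 = 129.2236143
T(4,1) = 129.3206081 + (129.3206081 − 129.6142505)/3 = 129.2227273
T(4,2) = 129.2227273 + (129.2227273 − 129.2236143)/15 = 129.2226682

129.22267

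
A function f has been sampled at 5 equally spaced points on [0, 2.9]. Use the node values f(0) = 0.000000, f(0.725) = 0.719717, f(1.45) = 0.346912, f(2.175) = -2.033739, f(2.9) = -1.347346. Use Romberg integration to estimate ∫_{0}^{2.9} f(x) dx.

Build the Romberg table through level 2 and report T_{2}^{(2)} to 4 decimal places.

-1.5247

T_{0}^{(0)} (trapezoid, 1 panel, h=2.9000): -1.953652
T_{1}^{(0)} (trapezoid, 2 panels, h=1.4500): -0.473803
T_{2}^{(0)} (trapezoid, 4 panels, h=0.7250): -1.189568
T_{1}^{(1)} = -0.473803 + (-0.473803 − (-1.953652))/3 = 0.019480
T_{2}^{(1)} = -1.189568 + (-1.189568 − (-0.473803))/3 = -1.428156
T_{2}^{(2)} = -1.428156 + (-1.428156 − 0.019480)/15 = -1.524665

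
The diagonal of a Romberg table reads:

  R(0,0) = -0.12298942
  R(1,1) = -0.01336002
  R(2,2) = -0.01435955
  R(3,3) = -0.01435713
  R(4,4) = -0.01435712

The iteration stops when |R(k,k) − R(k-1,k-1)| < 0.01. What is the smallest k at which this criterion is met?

|R(1,1) − R(0,0)| = 0.10962940 ≥ 0.01
|R(2,2) − R(1,1)| = 0.00099953 < 0.01

k = 2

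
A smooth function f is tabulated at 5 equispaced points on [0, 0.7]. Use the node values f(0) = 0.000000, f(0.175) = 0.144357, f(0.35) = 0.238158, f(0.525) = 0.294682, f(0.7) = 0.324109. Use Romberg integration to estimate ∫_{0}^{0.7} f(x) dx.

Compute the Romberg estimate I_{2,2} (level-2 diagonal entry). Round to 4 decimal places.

I_{0,0} (trapezoid, 1 panel, h=0.7000): 0.113438
I_{1,0} (trapezoid, 2 panels, h=0.3500): 0.140074
I_{2,0} (trapezoid, 4 panels, h=0.1750): 0.146869
I_{1,1} = 0.140074 + (0.140074 − 0.113438)/3 = 0.148953
I_{2,1} = 0.146869 + (0.146869 − 0.140074)/3 = 0.149134
I_{2,2} = 0.149134 + (0.149134 − 0.148953)/15 = 0.149146

0.1491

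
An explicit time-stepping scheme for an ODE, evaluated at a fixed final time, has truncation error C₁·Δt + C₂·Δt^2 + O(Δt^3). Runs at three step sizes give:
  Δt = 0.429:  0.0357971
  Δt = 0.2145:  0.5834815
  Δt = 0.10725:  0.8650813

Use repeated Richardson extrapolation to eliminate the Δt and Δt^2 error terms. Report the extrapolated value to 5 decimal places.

First eliminate the Δt term (factor 2^1 = 2):
  B₁ = (2·0.5834815 − 0.0357971)/1 = 1.1311659
  B₂ = (2·0.8650813 − 0.5834815)/1 = 1.1466811
Then eliminate the Δt^2 term (factor 2^2 = 4):
  (4·1.1466811 − 1.1311659)/3 = 1.1518528

1.15185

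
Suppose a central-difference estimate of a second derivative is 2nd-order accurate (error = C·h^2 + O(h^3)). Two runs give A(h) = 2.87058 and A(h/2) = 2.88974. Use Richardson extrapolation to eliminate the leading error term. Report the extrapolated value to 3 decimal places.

The leading error scales as h^2; refining by a factor of 2 reduces it by 2^2 = 4.
Extrapolated value = (4·A(h/2) − A(h)) / (4 − 1)
= (4·2.88974 − 2.87058) / 3
= 8.68838 / 3 = 2.89613

2.896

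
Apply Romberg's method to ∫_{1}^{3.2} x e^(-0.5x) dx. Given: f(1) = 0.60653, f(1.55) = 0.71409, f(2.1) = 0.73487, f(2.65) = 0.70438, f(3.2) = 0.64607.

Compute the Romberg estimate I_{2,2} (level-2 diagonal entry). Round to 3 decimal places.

I_{0,0} (trapezoid, 1 panel, h=2.2000): 1.37786
I_{1,0} (trapezoid, 2 panels, h=1.1000): 1.49729
I_{2,0} (trapezoid, 4 panels, h=0.5500): 1.52880
I_{1,1} = 1.49729 + (1.49729 − 1.37786)/3 = 1.53710
I_{2,1} = 1.52880 + (1.52880 − 1.49729)/3 = 1.53930
I_{2,2} = 1.53930 + (1.53930 − 1.53710)/15 = 1.53945

1.539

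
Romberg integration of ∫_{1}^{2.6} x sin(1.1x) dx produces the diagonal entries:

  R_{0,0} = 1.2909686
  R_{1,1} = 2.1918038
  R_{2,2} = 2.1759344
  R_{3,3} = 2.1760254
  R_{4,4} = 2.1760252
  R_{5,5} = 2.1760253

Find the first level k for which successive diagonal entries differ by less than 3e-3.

k = 3

|R_{1,1} − R_{0,0}| = 0.9008352 ≥ 3e-3
|R_{2,2} − R_{1,1}| = 0.0158694 ≥ 3e-3
|R_{3,3} − R_{2,2}| = 0.0000910 < 3e-3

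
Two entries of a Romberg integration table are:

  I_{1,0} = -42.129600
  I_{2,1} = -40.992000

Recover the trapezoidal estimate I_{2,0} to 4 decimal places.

From I_{2,1} = (4·I_{2,0} − I_{1,0})/3, solve for I_{2,0}:
4·I_{2,0} = 3·(-40.992000) + (-42.129600) = -165.105600
I_{2,0} = -41.276400

-41.2764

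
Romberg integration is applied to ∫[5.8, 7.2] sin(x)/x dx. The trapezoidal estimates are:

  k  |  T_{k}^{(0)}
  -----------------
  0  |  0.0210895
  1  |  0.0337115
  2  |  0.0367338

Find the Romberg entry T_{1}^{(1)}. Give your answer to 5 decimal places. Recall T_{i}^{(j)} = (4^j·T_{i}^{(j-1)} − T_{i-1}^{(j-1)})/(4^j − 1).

0.03792

T_{1}^{(1)} = 0.0337115 + (0.0337115 − 0.0210895)/3 = 0.0379188
(Column j=1 coincides with Simpson's rule on the same nodes.)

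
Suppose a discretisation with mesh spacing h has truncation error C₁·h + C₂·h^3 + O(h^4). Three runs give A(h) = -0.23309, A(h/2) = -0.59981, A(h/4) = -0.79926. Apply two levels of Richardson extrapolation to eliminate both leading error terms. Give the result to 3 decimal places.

First eliminate the h term (factor 2^1 = 2):
  B₁ = (2·(-0.59981) − (-0.23309))/1 = -0.96653
  B₂ = (2·(-0.79926) − (-0.59981))/1 = -0.99871
Then eliminate the h^3 term (factor 2^3 = 8):
  (8·(-0.99871) − (-0.96653))/7 = -1.00331

-1.003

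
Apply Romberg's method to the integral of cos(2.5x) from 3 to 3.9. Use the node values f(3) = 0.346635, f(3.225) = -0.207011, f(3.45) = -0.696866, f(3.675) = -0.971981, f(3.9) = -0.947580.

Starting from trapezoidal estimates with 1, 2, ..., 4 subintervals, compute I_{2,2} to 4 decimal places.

I_{0,0} (trapezoid, 1 panel, h=0.9000): -0.270425
I_{1,0} (trapezoid, 2 panels, h=0.4500): -0.448802
I_{2,0} (trapezoid, 4 panels, h=0.2250): -0.489674
I_{1,1} = -0.448802 + (-0.448802 − (-0.270425))/3 = -0.508261
I_{2,1} = -0.489674 + (-0.489674 − (-0.448802))/3 = -0.503298
I_{2,2} = -0.503298 + (-0.503298 − (-0.508261))/15 = -0.502967

-0.5030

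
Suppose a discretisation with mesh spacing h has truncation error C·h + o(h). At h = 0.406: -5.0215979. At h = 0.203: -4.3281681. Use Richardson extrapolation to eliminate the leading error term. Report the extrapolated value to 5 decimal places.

The leading error scales as h; refining by a factor of 2 reduces it by 2^1 = 2.
Extrapolated value = (2·A(h/2) − A(h)) / (2 − 1)
= (2·(-4.3281681) − (-5.0215979)) / 1
= -3.6347383 / 1 = -3.6347383

-3.63474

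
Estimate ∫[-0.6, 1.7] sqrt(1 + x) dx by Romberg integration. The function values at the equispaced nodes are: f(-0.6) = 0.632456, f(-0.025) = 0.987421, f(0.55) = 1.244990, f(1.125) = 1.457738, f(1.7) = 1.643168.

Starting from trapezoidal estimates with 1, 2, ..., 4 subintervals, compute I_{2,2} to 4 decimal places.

2.7885

I_{0,0} (trapezoid, 1 panel, h=2.3000): 2.616968
I_{1,0} (trapezoid, 2 panels, h=1.1500): 2.740222
I_{2,0} (trapezoid, 4 panels, h=0.5750): 2.776078
I_{1,1} = 2.740222 + (2.740222 − 2.616968)/3 = 2.781307
I_{2,1} = 2.776078 + (2.776078 − 2.740222)/3 = 2.788030
I_{2,2} = 2.788030 + (2.788030 − 2.781307)/15 = 2.788478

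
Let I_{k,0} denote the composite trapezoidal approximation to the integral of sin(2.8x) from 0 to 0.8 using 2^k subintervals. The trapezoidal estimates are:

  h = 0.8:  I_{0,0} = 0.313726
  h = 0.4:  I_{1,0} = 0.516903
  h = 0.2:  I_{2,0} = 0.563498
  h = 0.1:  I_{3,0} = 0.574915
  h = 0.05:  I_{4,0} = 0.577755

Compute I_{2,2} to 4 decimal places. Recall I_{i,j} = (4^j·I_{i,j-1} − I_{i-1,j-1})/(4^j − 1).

Richardson extrapolation on the trapezoidal column (denominator 4−1=3):
I_{1,1} = (4·0.516903 − 0.313726) / 3 = 0.584629
I_{2,1} = (4·0.563498 − 0.516903) / 3 = 0.579030
I_{2,2} = 0.579030 + (0.579030 − 0.584629)/15 = 0.578657

0.5787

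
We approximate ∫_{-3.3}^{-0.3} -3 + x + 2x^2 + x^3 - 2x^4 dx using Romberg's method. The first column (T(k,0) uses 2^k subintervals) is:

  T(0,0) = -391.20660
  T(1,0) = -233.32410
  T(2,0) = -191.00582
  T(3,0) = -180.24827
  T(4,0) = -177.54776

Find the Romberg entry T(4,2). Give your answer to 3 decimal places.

-176.647

Richardson extrapolation on the trapezoidal column (denominator 4−1=3):
T(3,1) = (4·(-180.24827) − (-191.00582)) / 3 = -176.66242
T(4,1) = -177.54776 + (-177.54776 − (-180.24827))/3 = -176.64759
T(4,2) = (16·(-176.64759) − (-176.66242)) / 15 = -176.64660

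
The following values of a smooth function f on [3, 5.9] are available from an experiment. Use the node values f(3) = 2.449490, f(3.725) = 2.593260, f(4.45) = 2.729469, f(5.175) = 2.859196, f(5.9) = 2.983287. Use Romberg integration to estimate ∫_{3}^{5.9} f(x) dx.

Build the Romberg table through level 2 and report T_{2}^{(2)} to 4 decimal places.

7.9029

T_{0}^{(0)} (trapezoid, 1 panel, h=2.9000): 7.877527
T_{1}^{(0)} (trapezoid, 2 panels, h=1.4500): 7.896493
T_{2}^{(0)} (trapezoid, 4 panels, h=0.7250): 7.901277
T_{1}^{(1)} = 7.896493 + (7.896493 − 7.877527)/3 = 7.902815
T_{2}^{(1)} = 7.901277 + (7.901277 − 7.896493)/3 = 7.902872
T_{2}^{(2)} = 7.902872 + (7.902872 − 7.902815)/15 = 7.902876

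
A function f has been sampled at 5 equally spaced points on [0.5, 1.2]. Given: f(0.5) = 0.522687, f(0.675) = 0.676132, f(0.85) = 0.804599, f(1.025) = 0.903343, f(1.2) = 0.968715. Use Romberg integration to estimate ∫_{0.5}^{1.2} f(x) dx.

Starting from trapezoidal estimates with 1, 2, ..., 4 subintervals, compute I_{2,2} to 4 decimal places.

I_{0,0} (trapezoid, 1 panel, h=0.7000): 0.521991
I_{1,0} (trapezoid, 2 panels, h=0.3500): 0.542605
I_{2,0} (trapezoid, 4 panels, h=0.1750): 0.547711
I_{1,1} = 0.542605 + (0.542605 − 0.521991)/3 = 0.549476
I_{2,1} = 0.547711 + (0.547711 − 0.542605)/3 = 0.549413
I_{2,2} = 0.549413 + (0.549413 − 0.549476)/15 = 0.549409

0.5494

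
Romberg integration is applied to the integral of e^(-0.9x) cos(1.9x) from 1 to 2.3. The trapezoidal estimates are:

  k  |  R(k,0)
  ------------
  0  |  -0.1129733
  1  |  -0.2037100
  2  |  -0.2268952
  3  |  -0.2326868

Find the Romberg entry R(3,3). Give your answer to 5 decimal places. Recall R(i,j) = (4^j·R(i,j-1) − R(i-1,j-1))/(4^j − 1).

-0.23462

Richardson extrapolation on the trapezoidal column (denominator 4−1=3):
R(1,1) = -0.2037100 + (-0.2037100 − (-0.1129733))/3 = -0.2339556
R(2,1) = -0.2268952 + (-0.2268952 − (-0.2037100))/3 = -0.2346236
R(3,1) = (4·(-0.2326868) − (-0.2268952)) / 3 = -0.2346173
R(2,2) = (16·(-0.2346236) − (-0.2339556)) / 15 = -0.2346681
R(3,2) = (16·(-0.2346173) − (-0.2346236)) / 15 = -0.2346169
R(3,3) = -0.2346169 + (-0.2346169 − (-0.2346681))/63 = -0.2346161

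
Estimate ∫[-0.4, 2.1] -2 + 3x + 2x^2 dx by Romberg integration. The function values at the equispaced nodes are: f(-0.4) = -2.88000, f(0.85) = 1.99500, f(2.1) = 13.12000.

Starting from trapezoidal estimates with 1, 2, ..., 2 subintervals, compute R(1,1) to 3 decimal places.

7.592

R(0,0) (trapezoid, 1 panel, h=2.5000): 12.80000
R(1,0) (trapezoid, 2 panels, h=1.2500): 8.89375
R(1,1) = 8.89375 + (8.89375 − 12.80000)/3 = 7.59167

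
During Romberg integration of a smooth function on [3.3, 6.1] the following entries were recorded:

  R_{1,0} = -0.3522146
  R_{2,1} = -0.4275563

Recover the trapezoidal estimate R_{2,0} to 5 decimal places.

From R_{2,1} = (4·R_{2,0} − R_{1,0})/3, solve for R_{2,0}:
4·R_{2,0} = 3·(-0.4275563) + (-0.3522146) = -1.6348835
R_{2,0} = -0.4087209

-0.40872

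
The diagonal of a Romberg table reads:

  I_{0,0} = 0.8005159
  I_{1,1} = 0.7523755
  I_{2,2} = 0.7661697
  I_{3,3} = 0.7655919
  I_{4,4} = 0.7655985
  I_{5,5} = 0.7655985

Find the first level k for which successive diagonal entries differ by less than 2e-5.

|I_{1,1} − I_{0,0}| = 0.0481404 ≥ 2e-5
|I_{2,2} − I_{1,1}| = 0.0137942 ≥ 2e-5
|I_{3,3} − I_{2,2}| = 0.0005778 ≥ 2e-5
|I_{4,4} − I_{3,3}| = 0.0000066 < 2e-5

k = 4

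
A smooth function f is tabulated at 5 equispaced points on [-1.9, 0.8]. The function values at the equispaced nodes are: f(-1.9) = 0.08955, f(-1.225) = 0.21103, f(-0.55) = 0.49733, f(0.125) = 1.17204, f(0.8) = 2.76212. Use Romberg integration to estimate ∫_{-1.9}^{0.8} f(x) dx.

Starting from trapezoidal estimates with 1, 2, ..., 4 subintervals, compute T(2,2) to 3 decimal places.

T(0,0) (trapezoid, 1 panel, h=2.7000): 3.84975
T(1,0) (trapezoid, 2 panels, h=1.3500): 2.59627
T(2,0) (trapezoid, 4 panels, h=0.6750): 2.23171
T(1,1) = 2.59627 + (2.59627 − 3.84975)/3 = 2.17844
T(2,1) = 2.23171 + (2.23171 − 2.59627)/3 = 2.11019
T(2,2) = 2.11019 + (2.11019 − 2.17844)/15 = 2.10564

2.106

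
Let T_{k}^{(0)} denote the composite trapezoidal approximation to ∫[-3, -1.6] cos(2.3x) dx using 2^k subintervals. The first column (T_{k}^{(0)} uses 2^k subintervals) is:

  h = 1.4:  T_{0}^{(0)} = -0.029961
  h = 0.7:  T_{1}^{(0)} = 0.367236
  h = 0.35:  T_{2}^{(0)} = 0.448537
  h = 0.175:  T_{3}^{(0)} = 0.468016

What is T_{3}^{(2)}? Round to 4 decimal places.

T_{2}^{(1)} = 0.448537 + (0.448537 − 0.367236)/3 = 0.475637
T_{3}^{(1)} = (4·0.468016 − 0.448537) / 3 = 0.474509
T_{3}^{(2)} = 0.474509 + (0.474509 − 0.475637)/15 = 0.474434

0.4744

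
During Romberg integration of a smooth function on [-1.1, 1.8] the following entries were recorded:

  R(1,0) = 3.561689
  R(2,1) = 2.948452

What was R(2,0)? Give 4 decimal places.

3.1018

From R(2,1) = (4·R(2,0) − R(1,0))/3, solve for R(2,0):
4·R(2,0) = 3·2.948452 + 3.561689 = 12.407045
R(2,0) = 3.101761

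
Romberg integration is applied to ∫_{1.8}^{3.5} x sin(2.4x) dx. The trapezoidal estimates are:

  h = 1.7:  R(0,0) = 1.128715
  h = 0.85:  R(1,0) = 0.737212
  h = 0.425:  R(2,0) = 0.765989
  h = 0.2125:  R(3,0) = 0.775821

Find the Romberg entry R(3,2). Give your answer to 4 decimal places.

R(2,1) = (4·0.765989 − 0.737212) / 3 = 0.775581
R(3,1) = 0.775821 + (0.775821 − 0.765989)/3 = 0.779098
R(3,2) = 0.779098 + (0.779098 − 0.775581)/15 = 0.779332

0.7793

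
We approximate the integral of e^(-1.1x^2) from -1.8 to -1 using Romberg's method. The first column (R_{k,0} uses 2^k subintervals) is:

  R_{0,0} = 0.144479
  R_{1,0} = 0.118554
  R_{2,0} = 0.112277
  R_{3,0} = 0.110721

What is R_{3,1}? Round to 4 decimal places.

Richardson extrapolation on the trapezoidal column (denominator 4−1=3):
R_{3,1} = (4·0.110721 − 0.112277) / 3 = 0.110202
(Column j=1 coincides with Simpson's rule on the same nodes.)

0.1102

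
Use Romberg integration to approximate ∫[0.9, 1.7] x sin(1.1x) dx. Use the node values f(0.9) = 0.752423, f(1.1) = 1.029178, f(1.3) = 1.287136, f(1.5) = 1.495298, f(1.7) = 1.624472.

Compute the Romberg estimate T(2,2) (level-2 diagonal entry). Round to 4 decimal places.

T(0,0) (trapezoid, 1 panel, h=0.8000): 0.950758
T(1,0) (trapezoid, 2 panels, h=0.4000): 0.990233
T(2,0) (trapezoid, 4 panels, h=0.2000): 1.000012
T(1,1) = 0.990233 + (0.990233 − 0.950758)/3 = 1.003391
T(2,1) = 1.000012 + (1.000012 − 0.990233)/3 = 1.003272
T(2,2) = 1.003272 + (1.003272 − 1.003391)/15 = 1.003264

1.0033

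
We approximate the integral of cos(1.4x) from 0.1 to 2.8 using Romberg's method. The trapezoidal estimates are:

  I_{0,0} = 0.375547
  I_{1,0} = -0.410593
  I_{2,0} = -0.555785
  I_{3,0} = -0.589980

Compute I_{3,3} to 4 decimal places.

I_{1,1} = (4·(-0.410593) − 0.375547) / 3 = -0.672640
I_{2,1} = -0.555785 + (-0.555785 − (-0.410593))/3 = -0.604182
I_{3,1} = -0.589980 + (-0.589980 − (-0.555785))/3 = -0.601378
I_{2,2} = (16·(-0.604182) − (-0.672640)) / 15 = -0.599618
I_{3,2} = (16·(-0.601378) − (-0.604182)) / 15 = -0.601191
I_{3,3} = (64·(-0.601191) − (-0.599618)) / 63 = -0.601216

-0.6012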